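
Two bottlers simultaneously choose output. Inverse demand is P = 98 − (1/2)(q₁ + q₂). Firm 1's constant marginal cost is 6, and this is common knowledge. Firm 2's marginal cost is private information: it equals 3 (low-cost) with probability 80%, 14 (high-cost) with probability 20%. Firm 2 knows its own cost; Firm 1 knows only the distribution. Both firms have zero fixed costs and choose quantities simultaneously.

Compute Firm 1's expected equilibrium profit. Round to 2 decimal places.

Type-c best response for Firm 2: q₂(c) = (98 − c) − q₁/2.
Firm 1 maximizes expected profit; its first-order condition is 98 − q₁ − (1/2)E[q₂] − 6 = 0.
Substituting E[q₂] and solving: E[c₂] = 5.2, so q₁ = (98 − 2·6 + 5.2)/(3/2) = 60.8.
E[P] = 98 − (1/2)·(q₁ + E[q₂]) = 36.4; Firm 1's expected profit = (E[P] − 6)·q₁ = (36.4 − 6)·60.8 = 1848.32.

1848.32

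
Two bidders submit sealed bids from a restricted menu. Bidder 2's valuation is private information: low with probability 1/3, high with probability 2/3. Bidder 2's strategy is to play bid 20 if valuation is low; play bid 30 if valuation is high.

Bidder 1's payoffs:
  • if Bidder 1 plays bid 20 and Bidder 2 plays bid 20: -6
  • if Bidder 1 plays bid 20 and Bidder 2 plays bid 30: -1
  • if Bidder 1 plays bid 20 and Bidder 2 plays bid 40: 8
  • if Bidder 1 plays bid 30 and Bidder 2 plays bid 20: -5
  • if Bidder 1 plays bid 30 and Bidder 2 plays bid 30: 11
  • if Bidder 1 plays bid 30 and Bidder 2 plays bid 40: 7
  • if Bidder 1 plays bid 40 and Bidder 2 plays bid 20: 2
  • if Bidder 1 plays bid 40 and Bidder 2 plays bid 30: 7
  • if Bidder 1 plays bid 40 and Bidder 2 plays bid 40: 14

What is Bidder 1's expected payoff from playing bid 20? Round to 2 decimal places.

E[bid 20] = 1/3·(-6) + 2/3·(-1) = (-2) + (-2/3) = -8/3

-2.67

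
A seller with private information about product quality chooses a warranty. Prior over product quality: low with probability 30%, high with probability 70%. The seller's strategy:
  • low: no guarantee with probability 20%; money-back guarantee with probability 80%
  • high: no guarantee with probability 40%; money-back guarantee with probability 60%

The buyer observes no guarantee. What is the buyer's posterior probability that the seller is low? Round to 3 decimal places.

P(no guarantee) = 0.3·0.2 + 0.7·0.4 = 0.34
P(low | no guarantee) = (0.3·0.2) / 0.34 = 0.06 / 0.34 = 0.176471

0.176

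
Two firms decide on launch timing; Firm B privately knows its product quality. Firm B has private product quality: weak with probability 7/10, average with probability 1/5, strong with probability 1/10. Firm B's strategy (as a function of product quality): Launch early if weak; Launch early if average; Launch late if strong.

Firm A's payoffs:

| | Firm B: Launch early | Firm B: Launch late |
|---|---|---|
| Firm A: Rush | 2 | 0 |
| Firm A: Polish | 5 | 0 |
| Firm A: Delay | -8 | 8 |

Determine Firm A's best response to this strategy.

Polish

E[Rush] = 7/10·(2) + 1/5·(2) + 1/10·(0) = 9/5
E[Polish] = 7/10·(5) + 1/5·(5) + 1/10·(0) = 9/2
E[Delay] = 7/10·(-8) + 1/5·(-8) + 1/10·(8) = -32/5
Best response: Polish (9/2 is the largest).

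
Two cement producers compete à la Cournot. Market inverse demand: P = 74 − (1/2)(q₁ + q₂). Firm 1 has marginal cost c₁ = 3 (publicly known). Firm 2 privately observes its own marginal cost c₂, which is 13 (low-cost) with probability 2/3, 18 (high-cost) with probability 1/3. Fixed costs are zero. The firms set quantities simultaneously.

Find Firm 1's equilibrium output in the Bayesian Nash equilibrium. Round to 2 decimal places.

Type-c best response for Firm 2: q₂(c) = (74 − c) − q₁/2.
Firm 1 maximizes expected profit; its first-order condition is 74 − q₁ − (1/2)E[q₂] − 3 = 0.
Substituting E[q₂] and solving: E[c₂] = 14.6667, so q₁ = (74 − 2·3 + 14.6667)/(3/2) = 55.1111.

55.11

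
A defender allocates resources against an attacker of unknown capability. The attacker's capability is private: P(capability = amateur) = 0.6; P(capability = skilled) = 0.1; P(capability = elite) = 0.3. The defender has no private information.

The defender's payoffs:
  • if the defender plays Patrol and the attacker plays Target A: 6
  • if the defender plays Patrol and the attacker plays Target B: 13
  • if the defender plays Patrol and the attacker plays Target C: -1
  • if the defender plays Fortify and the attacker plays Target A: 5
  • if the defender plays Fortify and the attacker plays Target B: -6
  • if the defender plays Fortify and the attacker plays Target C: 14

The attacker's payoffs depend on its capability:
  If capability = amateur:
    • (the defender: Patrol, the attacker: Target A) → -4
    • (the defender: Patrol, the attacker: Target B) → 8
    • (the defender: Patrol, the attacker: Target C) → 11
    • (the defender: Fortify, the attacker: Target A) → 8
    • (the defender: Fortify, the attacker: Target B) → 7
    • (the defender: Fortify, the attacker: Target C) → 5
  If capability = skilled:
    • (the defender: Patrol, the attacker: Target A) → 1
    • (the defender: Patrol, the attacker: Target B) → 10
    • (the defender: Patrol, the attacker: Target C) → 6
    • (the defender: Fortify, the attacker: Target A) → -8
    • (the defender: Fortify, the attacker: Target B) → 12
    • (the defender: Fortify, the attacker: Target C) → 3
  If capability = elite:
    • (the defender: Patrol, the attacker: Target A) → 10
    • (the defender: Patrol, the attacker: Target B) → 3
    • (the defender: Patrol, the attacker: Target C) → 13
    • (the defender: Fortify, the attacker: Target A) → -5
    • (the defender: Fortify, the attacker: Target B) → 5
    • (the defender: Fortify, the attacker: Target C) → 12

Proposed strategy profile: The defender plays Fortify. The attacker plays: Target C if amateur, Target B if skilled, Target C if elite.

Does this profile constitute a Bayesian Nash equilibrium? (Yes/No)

No

The defender plays Fortify: E[Fortify] = 0.6·(14) + 0.1·(-6) + 0.3·(14) = 12; E[Patrol] = 0.4. Best-responding. ✓
The attacker (capability amateur), facing Fortify: Target A gives 8, Target B gives 7, Target C gives 5. Proposed Target C is not best — profitable deviation exists. ✗
The attacker (capability skilled), facing Fortify: Target A gives -8, Target B gives 12, Target C gives 3. Proposed Target B is best. ✓
The attacker (capability elite), facing Fortify: Target A gives -5, Target B gives 5, Target C gives 12. Proposed Target C is best. ✓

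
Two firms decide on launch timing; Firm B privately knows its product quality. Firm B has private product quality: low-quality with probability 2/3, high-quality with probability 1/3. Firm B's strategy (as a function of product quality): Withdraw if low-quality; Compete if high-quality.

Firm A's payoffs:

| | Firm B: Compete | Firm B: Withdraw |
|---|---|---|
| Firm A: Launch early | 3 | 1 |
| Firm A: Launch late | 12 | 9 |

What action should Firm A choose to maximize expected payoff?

Compute Firm A's expected payoff for each action, taking the expectation over Firm B's type.
E[Launch early] = 2/3·(1) + 1/3·(3) = 5/3
E[Launch late] = 2/3·(9) + 1/3·(12) = 10
Best response: Launch late (10 is the largest).

Launch late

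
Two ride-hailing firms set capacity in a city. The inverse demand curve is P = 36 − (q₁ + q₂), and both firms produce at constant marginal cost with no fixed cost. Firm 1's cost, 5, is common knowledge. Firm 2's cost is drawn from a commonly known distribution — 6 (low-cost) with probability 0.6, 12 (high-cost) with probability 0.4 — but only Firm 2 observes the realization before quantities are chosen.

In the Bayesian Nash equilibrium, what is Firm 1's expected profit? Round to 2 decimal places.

Each type of Firm 2 best-responds to q₁; Firm 1 best-responds to the expected q₂ over Firm 2's types.
Firm 2 with cost c maximizes (36 − (q₁+q₂) − c)·q₂, giving q₂(c) = (36 − c − q₁)/2.
E[c₂] = 0.6·6 + 0.4·12 = 8.4
Firm 1's FOC against E[q₂] yields q₁ = (36 − 2·5 + E[c₂])/3 = (36 − 10 + 8.4)/3 = 11.4667.
E[P] = 36 − (q₁ + E[q₂]) = 16.4667; Firm 1's expected profit = (E[P] − 5)·q₁ = (16.4667 − 5)·11.4667 = 131.484.

131.48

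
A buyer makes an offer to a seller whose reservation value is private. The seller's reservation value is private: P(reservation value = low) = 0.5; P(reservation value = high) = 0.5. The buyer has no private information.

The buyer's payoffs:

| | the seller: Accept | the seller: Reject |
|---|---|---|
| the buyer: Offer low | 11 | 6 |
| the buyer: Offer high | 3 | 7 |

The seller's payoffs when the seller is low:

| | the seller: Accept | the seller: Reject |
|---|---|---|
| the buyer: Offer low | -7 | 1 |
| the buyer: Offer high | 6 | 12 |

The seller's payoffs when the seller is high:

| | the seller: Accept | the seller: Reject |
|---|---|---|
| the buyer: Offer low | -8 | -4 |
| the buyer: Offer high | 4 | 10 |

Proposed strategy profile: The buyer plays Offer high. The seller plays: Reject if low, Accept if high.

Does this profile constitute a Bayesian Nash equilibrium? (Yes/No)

No

The buyer plays Offer high: E[Offer high] = 0.5·(7) + 0.5·(3) = 5; E[Offer low] = 8.5. Not best-responding. ✗
The seller (reservation value low), facing Offer high: Accept gives 6, Reject gives 12. Proposed Reject is best. ✓
The seller (reservation value high), facing Offer high: Accept gives 4, Reject gives 10. Proposed Accept is not best — profitable deviation exists. ✗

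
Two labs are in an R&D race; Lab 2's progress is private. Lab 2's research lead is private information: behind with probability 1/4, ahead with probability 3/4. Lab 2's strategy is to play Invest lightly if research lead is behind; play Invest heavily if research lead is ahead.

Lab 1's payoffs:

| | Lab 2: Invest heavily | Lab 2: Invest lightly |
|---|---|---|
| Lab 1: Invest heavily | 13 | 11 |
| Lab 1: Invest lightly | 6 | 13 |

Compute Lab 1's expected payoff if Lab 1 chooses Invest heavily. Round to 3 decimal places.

E[Invest heavily] = 1/4·11 + 3/4·13 = 11/4 + 39/4 = 25/2

12.500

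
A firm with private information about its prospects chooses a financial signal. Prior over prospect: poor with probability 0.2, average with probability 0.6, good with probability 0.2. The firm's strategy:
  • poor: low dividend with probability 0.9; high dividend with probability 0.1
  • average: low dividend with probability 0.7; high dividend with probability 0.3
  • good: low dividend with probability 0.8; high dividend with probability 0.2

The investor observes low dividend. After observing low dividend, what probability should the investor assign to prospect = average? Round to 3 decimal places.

P(low dividend) = 0.2·0.9 + 0.6·0.7 + 0.2·0.8 = 0.76
P(average | low dividend) = (0.6·0.7) / 0.76 = 0.42 / 0.76 = 0.552632

0.553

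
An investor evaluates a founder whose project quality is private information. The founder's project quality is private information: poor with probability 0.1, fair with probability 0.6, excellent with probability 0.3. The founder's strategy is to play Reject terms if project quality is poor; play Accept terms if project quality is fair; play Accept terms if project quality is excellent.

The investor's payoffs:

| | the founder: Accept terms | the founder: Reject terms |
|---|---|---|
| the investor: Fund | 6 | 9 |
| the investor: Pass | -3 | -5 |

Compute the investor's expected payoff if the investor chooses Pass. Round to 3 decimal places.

-3.200

Take the expectation over the founder's project quality, weighting each type's action by its prior probability.
E[Pass] = 0.1·(-5) + 0.6·(-3) + 0.3·(-3) = (-0.5) + (-1.8) + (-0.9) = -3.2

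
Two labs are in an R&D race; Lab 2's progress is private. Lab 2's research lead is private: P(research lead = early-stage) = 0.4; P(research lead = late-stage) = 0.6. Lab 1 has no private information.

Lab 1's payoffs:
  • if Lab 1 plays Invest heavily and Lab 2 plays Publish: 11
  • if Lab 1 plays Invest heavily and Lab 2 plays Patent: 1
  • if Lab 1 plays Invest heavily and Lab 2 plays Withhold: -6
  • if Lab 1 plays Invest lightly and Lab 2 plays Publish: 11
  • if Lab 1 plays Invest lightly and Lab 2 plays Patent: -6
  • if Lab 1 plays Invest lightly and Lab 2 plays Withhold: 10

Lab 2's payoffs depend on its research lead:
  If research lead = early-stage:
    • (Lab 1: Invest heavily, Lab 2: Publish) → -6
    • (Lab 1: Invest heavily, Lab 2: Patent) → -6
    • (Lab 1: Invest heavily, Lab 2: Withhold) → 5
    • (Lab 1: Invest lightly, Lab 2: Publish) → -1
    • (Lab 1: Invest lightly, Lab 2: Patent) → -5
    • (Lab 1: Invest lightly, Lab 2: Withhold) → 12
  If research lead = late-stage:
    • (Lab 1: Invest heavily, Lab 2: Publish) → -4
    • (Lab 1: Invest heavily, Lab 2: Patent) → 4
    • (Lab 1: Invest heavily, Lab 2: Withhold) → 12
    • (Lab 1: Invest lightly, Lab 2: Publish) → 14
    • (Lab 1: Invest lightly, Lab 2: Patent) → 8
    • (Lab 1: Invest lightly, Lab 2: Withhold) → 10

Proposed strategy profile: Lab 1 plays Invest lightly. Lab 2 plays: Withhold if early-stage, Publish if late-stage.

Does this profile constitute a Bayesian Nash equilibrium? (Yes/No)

Yes

Lab 1 plays Invest lightly: E[Invest lightly] = 0.4·(10) + 0.6·(11) = 10.6; E[Invest heavily] = 4.2. Best-responding. ✓
Lab 2 (research lead early-stage), facing Invest lightly: Publish gives -1, Patent gives -5, Withhold gives 12. Proposed Withhold is best. ✓
Lab 2 (research lead late-stage), facing Invest lightly: Publish gives 14, Patent gives 8, Withhold gives 10. Proposed Publish is best. ✓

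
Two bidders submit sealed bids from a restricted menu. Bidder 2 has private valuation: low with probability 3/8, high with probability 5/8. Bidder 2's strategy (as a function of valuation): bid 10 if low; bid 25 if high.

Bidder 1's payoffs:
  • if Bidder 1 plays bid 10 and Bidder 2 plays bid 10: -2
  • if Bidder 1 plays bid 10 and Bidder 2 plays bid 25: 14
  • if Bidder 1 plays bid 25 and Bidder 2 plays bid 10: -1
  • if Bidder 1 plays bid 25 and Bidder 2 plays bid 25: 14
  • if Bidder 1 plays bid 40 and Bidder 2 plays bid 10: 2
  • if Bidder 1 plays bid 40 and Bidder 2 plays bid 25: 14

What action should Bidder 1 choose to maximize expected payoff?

bid 40

E[bid 10] = 3/8·(-2) + 5/8·(14) = 8
E[bid 25] = 3/8·(-1) + 5/8·(14) = 67/8
E[bid 40] = 3/8·(2) + 5/8·(14) = 19/2
Best response: bid 40 (19/2 is the largest).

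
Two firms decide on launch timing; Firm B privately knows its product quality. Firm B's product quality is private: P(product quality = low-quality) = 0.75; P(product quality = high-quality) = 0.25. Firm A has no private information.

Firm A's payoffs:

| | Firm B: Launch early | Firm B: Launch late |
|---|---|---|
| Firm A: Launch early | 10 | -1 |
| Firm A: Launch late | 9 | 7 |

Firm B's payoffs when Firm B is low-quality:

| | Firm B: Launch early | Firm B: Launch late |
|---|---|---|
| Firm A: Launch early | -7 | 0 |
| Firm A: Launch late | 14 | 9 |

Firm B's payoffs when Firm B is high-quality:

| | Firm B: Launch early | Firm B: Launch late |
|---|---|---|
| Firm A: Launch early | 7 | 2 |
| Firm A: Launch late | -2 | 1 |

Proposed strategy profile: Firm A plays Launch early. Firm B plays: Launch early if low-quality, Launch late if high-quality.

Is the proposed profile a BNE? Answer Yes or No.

No

A profile is a BNE iff every type of every player is best-responding given beliefs about the other side.
Firm A plays Launch early: E[Launch early] = 0.75·(10) + 0.25·(-1) = 7.25; E[Launch late] = 8.5. Not best-responding. ✗
Firm B (product quality low-quality), facing Launch early: Launch early gives -7, Launch late gives 0. Proposed Launch early is not best — profitable deviation exists. ✗
Firm B (product quality high-quality), facing Launch early: Launch early gives 7, Launch late gives 2. Proposed Launch late is not best — profitable deviation exists. ✗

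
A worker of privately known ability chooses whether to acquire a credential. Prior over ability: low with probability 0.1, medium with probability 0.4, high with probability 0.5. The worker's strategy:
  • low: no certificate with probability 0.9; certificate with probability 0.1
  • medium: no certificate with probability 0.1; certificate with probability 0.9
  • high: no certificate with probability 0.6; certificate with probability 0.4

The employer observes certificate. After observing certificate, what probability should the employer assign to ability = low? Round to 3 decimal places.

0.018

P(certificate) = 0.1·0.1 + 0.4·0.9 + 0.5·0.4 = 0.57
P(low | certificate) = (0.1·0.1) / 0.57 = 0.01 / 0.57 = 0.0175439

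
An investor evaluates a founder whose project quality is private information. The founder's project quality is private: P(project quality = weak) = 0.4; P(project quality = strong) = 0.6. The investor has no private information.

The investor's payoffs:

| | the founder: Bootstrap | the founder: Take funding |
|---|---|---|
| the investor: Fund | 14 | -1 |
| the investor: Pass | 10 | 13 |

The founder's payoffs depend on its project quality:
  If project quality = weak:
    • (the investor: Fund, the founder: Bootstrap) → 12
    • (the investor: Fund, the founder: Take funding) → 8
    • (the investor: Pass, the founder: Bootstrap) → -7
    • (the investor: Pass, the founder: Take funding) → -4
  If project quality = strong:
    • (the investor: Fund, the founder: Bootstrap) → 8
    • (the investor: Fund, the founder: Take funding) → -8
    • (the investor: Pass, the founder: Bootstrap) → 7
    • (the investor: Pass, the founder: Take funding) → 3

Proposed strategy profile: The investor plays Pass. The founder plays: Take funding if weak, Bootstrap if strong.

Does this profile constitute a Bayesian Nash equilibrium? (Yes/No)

A profile is a BNE iff every type of every player is best-responding given beliefs about the other side.
The investor plays Pass: E[Pass] = 0.4·(13) + 0.6·(10) = 11.2; E[Fund] = 8. Best-responding. ✓
The founder (project quality weak), facing Pass: Bootstrap gives -7, Take funding gives -4. Proposed Take funding is best. ✓
The founder (project quality strong), facing Pass: Bootstrap gives 7, Take funding gives 3. Proposed Bootstrap is best. ✓

Yes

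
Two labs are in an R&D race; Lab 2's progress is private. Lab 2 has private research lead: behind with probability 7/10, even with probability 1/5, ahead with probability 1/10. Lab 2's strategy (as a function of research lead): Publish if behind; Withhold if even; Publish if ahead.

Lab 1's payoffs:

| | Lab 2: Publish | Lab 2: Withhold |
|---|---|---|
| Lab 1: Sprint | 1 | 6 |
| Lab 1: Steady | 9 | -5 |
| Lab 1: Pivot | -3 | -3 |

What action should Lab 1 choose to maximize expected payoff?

Steady

Compute Lab 1's expected payoff for each action, taking the expectation over Lab 2's type.
E[Sprint] = 7/10·(1) + 1/5·(6) + 1/10·(1) = 2
E[Steady] = 7/10·(9) + 1/5·(-5) + 1/10·(9) = 31/5
E[Pivot] = 7/10·(-3) + 1/5·(-3) + 1/10·(-3) = -3
Best response: Steady (31/5 is the largest).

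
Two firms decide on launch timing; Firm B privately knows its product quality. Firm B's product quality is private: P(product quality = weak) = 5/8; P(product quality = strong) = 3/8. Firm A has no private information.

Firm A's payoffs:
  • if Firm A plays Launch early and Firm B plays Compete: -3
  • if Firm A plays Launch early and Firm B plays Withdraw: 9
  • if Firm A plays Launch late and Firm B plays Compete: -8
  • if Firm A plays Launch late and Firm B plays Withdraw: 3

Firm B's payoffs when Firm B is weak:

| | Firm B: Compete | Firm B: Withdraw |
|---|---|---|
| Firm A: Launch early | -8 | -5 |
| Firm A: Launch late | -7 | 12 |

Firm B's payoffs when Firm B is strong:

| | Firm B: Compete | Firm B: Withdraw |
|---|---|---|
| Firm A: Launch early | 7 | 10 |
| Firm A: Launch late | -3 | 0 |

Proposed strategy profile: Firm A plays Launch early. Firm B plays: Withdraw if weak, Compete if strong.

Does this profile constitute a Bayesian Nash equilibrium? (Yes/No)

Firm A plays Launch early: E[Launch early] = 5/8·(9) + 3/8·(-3) = 9/2; E[Launch late] = -9/8. Best-responding. ✓
Firm B (product quality weak), facing Launch early: Compete gives -8, Withdraw gives -5. Proposed Withdraw is best. ✓
Firm B (product quality strong), facing Launch early: Compete gives 7, Withdraw gives 10. Proposed Compete is not best — profitable deviation exists. ✗

No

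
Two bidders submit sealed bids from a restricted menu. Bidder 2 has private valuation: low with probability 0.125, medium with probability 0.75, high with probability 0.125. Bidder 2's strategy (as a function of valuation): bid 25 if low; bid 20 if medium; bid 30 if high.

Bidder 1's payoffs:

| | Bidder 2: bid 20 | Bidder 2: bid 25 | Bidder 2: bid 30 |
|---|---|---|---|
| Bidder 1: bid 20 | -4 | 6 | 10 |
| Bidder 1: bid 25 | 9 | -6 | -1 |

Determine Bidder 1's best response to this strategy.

E[bid 20] = 0.125·(6) + 0.75·(-4) + 0.125·(10) = -1
E[bid 25] = 0.125·(-6) + 0.75·(9) + 0.125·(-1) = 5.875
Best response: bid 25 (5.875 is the largest).

bid 25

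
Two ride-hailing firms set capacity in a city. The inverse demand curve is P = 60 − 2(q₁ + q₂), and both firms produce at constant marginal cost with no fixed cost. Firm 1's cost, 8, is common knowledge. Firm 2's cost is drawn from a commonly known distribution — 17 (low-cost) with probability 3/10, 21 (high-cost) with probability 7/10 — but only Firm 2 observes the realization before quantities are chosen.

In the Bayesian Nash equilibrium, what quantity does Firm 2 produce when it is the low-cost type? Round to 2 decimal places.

Firm 2 with cost c maximizes (60 − 2(q₁+q₂) − c)·q₂, giving q₂(c) = (60 − c − 2q₁)/4.
E[c₂] = 3/10·17 + 7/10·21 = 19.8
Firm 1's FOC against E[q₂] yields q₁ = (60 − 2·8 + E[c₂])/6 = (60 − 16 + 19.8)/6 = 10.6333.
q₂(low-cost) = (60 − 17 − 2·10.6333)/4 = 5.43333.

5.43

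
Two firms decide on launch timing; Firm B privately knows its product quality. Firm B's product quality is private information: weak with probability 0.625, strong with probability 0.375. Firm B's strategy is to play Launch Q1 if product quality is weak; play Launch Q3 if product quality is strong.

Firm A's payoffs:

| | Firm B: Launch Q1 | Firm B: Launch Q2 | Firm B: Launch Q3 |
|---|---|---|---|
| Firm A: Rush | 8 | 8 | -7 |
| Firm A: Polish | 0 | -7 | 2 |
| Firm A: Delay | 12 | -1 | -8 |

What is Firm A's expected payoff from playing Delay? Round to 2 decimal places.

4.50

Take the expectation over Firm B's product quality, weighting each type's action by its prior probability.
E[Delay] = 0.625·12 + 0.375·(-8) = 7.5 + (-3) = 4.5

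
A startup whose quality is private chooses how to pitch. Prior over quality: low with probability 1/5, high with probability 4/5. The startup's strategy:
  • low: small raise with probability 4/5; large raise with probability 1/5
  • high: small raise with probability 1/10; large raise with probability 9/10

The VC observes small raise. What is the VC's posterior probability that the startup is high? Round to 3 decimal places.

0.333

Apply Bayes' rule using the sender's strategy as the likelihood.
P(small raise) = (1/5)·(4/5) + (4/5)·(1/10) = 6/25
P(high | small raise) = ((4/5)·(1/10)) / (6/25) = (2/25) / (6/25) = 1/3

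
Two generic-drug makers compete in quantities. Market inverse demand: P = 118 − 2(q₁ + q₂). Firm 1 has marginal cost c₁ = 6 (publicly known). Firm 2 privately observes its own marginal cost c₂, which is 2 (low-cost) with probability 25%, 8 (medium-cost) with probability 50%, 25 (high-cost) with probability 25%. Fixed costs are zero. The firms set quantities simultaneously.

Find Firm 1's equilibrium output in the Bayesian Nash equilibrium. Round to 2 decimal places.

Firm 2 with cost c maximizes (118 − 2(q₁+q₂) − c)·q₂, giving q₂(c) = (118 − c − 2q₁)/4.
E[c₂] = 0.25·2 + 0.5·8 + 0.25·25 = 10.75
Firm 1's FOC against E[q₂] yields q₁ = (118 − 2·6 + E[c₂])/6 = (118 − 12 + 10.75)/6 = 19.4583.

19.46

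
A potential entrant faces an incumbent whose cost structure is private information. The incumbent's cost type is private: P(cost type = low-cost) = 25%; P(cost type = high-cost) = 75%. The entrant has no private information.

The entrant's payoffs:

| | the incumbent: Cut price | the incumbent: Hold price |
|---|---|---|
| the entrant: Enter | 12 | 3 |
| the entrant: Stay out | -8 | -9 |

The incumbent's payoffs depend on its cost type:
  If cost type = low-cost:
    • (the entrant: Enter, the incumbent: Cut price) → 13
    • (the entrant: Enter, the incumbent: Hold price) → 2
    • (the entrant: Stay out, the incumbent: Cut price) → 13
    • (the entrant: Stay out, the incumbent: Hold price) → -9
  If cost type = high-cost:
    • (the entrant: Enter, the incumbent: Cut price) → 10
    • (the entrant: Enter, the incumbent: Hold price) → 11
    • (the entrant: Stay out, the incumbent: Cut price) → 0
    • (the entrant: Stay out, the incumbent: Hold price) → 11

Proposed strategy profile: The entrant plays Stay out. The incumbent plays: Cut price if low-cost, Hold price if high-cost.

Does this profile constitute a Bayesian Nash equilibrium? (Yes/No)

No

A profile is a BNE iff every type of every player is best-responding given beliefs about the other side.
The entrant plays Stay out: E[Stay out] = 0.25·(-8) + 0.75·(-9) = -8.75; E[Enter] = 5.25. Not best-responding. ✗
The incumbent (cost type low-cost), facing Stay out: Cut price gives 13, Hold price gives -9. Proposed Cut price is best. ✓
The incumbent (cost type high-cost), facing Stay out: Cut price gives 0, Hold price gives 11. Proposed Hold price is best. ✓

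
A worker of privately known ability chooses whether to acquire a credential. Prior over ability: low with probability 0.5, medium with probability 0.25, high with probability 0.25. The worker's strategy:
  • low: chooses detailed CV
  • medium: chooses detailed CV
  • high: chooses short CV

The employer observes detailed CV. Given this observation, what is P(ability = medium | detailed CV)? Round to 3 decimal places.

0.333

P(detailed CV) = 0.5·1 + 0.25·1 + 0.25·0 = 0.75
P(medium | detailed CV) = (0.25·1) / 0.75 = 0.25 / 0.75 = 0.333333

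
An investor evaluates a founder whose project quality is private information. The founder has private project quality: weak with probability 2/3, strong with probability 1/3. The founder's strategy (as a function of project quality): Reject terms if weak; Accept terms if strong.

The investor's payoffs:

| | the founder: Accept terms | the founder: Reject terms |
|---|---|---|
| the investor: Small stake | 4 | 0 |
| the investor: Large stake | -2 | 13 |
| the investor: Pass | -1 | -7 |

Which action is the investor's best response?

E[Small stake] = 2/3·(0) + 1/3·(4) = 4/3
E[Large stake] = 2/3·(13) + 1/3·(-2) = 8
E[Pass] = 2/3·(-7) + 1/3·(-1) = -5
Best response: Large stake (8 is the largest).

Large stake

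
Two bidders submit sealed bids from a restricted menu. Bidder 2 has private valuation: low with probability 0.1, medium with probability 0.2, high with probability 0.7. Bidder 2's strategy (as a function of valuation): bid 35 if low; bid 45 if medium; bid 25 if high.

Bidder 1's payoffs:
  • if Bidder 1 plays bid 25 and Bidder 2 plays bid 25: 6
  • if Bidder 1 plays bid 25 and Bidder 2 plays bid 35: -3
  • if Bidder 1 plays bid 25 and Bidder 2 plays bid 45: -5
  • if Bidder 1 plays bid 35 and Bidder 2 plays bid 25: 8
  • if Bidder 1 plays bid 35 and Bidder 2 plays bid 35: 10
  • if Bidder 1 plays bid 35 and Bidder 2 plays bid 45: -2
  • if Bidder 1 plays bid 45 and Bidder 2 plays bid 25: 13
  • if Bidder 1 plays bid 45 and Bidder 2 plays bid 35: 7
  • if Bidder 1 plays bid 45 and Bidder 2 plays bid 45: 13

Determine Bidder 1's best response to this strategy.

bid 45

E[bid 25] = 0.1·(-3) + 0.2·(-5) + 0.7·(6) = 2.9
E[bid 35] = 0.1·(10) + 0.2·(-2) + 0.7·(8) = 6.2
E[bid 45] = 0.1·(7) + 0.2·(13) + 0.7·(13) = 12.4
Best response: bid 45 (12.4 is the largest).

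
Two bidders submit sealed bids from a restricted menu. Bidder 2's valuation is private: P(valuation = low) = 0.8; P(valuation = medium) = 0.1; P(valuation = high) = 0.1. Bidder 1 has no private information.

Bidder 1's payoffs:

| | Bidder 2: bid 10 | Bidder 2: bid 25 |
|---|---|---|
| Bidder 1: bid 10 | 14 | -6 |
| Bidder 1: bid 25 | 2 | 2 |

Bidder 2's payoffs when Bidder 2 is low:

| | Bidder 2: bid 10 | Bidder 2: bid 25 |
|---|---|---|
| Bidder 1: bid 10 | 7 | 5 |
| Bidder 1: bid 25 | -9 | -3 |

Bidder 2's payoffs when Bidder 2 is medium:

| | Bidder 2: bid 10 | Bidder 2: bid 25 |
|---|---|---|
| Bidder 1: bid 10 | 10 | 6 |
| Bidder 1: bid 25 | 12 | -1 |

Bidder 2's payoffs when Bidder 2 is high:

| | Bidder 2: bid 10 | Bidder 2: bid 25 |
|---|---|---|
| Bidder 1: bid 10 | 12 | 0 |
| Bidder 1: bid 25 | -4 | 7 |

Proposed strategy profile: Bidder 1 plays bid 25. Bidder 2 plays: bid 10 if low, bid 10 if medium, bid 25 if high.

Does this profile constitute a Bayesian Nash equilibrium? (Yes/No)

No

A profile is a BNE iff every type of every player is best-responding given beliefs about the other side.
Bidder 1 plays bid 25: E[bid 25] = 0.8·(2) + 0.1·(2) + 0.1·(2) = 2; E[bid 10] = 12. Not best-responding. ✗
Bidder 2 (valuation low), facing bid 25: bid 10 gives -9, bid 25 gives -3. Proposed bid 10 is not best — profitable deviation exists. ✗
Bidder 2 (valuation medium), facing bid 25: bid 10 gives 12, bid 25 gives -1. Proposed bid 10 is best. ✓
Bidder 2 (valuation high), facing bid 25: bid 10 gives -4, bid 25 gives 7. Proposed bid 25 is best. ✓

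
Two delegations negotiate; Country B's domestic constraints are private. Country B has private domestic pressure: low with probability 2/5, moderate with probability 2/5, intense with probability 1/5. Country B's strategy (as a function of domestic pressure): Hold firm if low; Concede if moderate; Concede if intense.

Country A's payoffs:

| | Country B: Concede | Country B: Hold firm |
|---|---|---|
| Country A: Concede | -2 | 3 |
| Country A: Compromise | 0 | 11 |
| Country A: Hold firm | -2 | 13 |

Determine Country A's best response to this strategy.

E[Concede] = 2/5·(3) + 2/5·(-2) + 1/5·(-2) = 0
E[Compromise] = 2/5·(11) + 2/5·(0) + 1/5·(0) = 22/5
E[Hold firm] = 2/5·(13) + 2/5·(-2) + 1/5·(-2) = 4
Best response: Compromise (22/5 is the largest).

Compromise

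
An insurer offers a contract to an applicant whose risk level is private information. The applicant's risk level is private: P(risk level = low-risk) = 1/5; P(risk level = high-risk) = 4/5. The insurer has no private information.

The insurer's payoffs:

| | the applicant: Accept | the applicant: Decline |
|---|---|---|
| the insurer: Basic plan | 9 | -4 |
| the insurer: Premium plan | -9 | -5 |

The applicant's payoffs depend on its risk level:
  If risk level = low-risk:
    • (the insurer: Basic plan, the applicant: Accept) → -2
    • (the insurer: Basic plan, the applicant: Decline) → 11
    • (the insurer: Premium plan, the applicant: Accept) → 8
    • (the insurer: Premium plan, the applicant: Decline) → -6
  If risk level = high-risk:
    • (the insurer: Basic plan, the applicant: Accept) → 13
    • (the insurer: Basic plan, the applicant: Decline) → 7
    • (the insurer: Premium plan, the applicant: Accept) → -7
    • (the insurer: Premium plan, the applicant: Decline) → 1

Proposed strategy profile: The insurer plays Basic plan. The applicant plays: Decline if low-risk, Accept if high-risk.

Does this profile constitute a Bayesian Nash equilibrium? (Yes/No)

The insurer plays Basic plan: E[Basic plan] = 1/5·(-4) + 4/5·(9) = 32/5; E[Premium plan] = -41/5. Best-responding. ✓
The applicant (risk level low-risk), facing Basic plan: Accept gives -2, Decline gives 11. Proposed Decline is best. ✓
The applicant (risk level high-risk), facing Basic plan: Accept gives 13, Decline gives 7. Proposed Accept is best. ✓

Yes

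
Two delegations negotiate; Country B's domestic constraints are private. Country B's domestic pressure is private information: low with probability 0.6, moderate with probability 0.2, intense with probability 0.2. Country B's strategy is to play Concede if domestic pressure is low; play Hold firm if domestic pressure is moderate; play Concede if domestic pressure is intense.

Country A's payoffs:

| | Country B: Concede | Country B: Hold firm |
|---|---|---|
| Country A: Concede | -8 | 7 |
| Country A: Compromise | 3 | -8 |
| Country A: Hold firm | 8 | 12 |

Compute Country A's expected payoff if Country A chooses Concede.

E[Concede] = 0.6·(-8) + 0.2·7 + 0.2·(-8) = (-4.8) + 1.4 + (-1.6) = -5

-5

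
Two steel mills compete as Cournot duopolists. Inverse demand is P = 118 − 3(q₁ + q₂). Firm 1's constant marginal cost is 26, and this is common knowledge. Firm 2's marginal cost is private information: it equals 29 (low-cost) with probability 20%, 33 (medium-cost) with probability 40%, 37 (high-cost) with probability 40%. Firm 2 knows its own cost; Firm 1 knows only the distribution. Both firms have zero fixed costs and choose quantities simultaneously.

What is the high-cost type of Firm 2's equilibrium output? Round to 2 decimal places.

7.96

Type-c best response for Firm 2: q₂(c) = (118 − c)/6 − q₁/2.
Firm 1 maximizes expected profit; its first-order condition is 118 − 6q₁ − 3E[q₂] − 26 = 0.
Substituting E[q₂] and solving: E[c₂] = 33.8, so q₁ = (118 − 2·26 + 33.8)/9 = 11.0889.
q₂(high-cost) = (118 − 37 − 3·11.0889)/6 = 7.95556.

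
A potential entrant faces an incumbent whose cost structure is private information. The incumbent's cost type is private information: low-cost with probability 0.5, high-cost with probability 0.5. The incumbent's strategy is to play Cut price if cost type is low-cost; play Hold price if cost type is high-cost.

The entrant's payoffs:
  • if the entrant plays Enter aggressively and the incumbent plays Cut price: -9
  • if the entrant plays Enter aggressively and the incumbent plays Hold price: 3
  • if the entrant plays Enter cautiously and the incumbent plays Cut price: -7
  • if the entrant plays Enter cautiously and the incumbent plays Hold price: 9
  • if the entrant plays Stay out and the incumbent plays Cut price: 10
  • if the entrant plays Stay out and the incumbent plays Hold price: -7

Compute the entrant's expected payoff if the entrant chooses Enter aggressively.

E[Enter aggressively] = 0.5·(-9) + 0.5·3 = (-4.5) + 1.5 = -3

-3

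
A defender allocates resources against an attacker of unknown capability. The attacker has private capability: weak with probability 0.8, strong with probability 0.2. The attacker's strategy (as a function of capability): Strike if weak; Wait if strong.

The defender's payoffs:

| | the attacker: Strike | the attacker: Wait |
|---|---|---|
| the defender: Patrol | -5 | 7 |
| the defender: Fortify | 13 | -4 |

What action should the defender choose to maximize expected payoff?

Fortify

E[Patrol] = 0.8·(-5) + 0.2·(7) = -2.6
E[Fortify] = 0.8·(13) + 0.2·(-4) = 9.6
Best response: Fortify (9.6 is the largest).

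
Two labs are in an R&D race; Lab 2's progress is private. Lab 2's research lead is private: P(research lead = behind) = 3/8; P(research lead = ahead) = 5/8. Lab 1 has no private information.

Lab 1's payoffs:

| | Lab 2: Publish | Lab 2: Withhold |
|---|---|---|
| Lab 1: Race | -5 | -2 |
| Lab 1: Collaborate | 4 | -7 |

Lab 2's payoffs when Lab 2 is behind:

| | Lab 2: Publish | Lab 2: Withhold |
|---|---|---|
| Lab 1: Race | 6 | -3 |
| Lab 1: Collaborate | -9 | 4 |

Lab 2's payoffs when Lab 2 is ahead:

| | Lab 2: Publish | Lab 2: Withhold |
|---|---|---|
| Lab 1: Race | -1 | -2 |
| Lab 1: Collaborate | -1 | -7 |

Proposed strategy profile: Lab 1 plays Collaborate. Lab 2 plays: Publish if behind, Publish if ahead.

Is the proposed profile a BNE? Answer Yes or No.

No

Lab 1 plays Collaborate: E[Collaborate] = 3/8·(4) + 5/8·(4) = 4; E[Race] = -5. Best-responding. ✓
Lab 2 (research lead behind), facing Collaborate: Publish gives -9, Withhold gives 4. Proposed Publish is not best — profitable deviation exists. ✗
Lab 2 (research lead ahead), facing Collaborate: Publish gives -1, Withhold gives -7. Proposed Publish is best. ✓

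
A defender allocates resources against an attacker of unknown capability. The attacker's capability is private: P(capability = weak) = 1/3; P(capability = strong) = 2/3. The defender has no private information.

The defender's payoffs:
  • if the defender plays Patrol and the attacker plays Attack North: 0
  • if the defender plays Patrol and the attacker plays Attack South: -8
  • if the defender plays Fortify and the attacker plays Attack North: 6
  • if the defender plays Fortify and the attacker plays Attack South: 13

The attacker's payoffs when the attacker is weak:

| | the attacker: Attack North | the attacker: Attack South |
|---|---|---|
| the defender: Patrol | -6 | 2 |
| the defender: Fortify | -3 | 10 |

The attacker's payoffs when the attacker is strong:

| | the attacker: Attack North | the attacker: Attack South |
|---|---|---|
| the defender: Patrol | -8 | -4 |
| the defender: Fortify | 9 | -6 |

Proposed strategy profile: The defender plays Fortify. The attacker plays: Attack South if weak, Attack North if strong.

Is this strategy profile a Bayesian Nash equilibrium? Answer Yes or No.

The defender plays Fortify: E[Fortify] = 1/3·(13) + 2/3·(6) = 25/3; E[Patrol] = -8/3. Best-responding. ✓
The attacker (capability weak), facing Fortify: Attack North gives -3, Attack South gives 10. Proposed Attack South is best. ✓
The attacker (capability strong), facing Fortify: Attack North gives 9, Attack South gives -6. Proposed Attack North is best. ✓

Yes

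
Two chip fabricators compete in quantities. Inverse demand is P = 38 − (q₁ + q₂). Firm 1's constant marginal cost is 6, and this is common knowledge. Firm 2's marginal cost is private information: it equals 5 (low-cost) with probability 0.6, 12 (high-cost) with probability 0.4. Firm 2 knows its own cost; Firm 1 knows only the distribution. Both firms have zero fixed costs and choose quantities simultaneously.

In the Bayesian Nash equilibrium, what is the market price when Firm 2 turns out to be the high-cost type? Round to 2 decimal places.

19.37

Type-c best response for Firm 2: q₂(c) = (38 − c)/2 − q₁/2.
Firm 1 maximizes expected profit; its first-order condition is 38 − 2q₁ − E[q₂] − 6 = 0.
Substituting E[q₂] and solving: E[c₂] = 7.8, so q₁ = (38 − 2·6 + 7.8)/3 = 11.2667.
q₂(high-cost) = 7.36667, so P = 38 − (11.2667 + 7.36667) = 19.3667.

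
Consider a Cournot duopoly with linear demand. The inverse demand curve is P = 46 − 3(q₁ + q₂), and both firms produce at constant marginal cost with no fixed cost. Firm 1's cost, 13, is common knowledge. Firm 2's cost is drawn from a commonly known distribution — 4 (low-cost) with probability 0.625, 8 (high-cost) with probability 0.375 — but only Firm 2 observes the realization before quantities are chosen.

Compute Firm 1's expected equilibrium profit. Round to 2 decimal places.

Firm 2 with cost c maximizes (46 − 3(q₁+q₂) − c)·q₂, giving q₂(c) = (46 − c − 3q₁)/6.
E[c₂] = 0.625·4 + 0.375·8 = 5.5
Firm 1's FOC against E[q₂] yields q₁ = (46 − 2·13 + E[c₂])/9 = (46 − 26 + 5.5)/9 = 2.83333.
E[P] = 46 − 3·(q₁ + E[q₂]) = 21.5; Firm 1's expected profit = (E[P] − 13)·q₁ = (21.5 − 13)·2.83333 = 24.0833.

24.08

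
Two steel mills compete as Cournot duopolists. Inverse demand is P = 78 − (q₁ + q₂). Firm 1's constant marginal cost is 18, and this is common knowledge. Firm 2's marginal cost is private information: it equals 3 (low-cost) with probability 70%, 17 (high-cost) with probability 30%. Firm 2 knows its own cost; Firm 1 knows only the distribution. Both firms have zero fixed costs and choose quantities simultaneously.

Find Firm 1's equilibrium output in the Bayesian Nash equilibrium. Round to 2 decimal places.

16.40

Type-c best response for Firm 2: q₂(c) = (78 − c)/2 − q₁/2.
Firm 1 maximizes expected profit; its first-order condition is 78 − 2q₁ − E[q₂] − 18 = 0.
Substituting E[q₂] and solving: E[c₂] = 7.2, so q₁ = (78 − 2·18 + 7.2)/3 = 16.4.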